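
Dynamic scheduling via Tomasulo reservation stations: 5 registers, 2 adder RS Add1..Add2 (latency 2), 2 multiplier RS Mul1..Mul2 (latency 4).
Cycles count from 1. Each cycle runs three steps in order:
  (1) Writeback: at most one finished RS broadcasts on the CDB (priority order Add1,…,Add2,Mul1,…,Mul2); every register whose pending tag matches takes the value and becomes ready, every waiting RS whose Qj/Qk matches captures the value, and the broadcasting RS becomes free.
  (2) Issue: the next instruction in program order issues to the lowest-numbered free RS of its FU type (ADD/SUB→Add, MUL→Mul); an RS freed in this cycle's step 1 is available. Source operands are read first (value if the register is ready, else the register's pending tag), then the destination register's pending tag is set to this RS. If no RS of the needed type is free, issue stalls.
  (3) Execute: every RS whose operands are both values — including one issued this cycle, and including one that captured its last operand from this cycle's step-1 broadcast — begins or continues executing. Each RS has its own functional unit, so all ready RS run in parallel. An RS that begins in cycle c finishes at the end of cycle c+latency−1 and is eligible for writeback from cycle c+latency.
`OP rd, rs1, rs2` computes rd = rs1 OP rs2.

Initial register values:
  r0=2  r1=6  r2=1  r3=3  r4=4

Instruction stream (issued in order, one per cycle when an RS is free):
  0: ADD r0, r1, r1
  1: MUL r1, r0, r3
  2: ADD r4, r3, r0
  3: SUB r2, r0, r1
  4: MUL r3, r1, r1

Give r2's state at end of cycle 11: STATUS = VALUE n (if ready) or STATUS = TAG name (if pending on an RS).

STATUS = VALUE -24

cycle 1: issue ADD r0<-Add1 // r0:Add1,r1:6,r2:1,r3:3,r4:4
cycle 2: issue MUL r1<-Mul1 // r0:Add1,r1:Mul1,r2:1,r3:3,r4:4
cycle 3: CDB Add1=12; issue ADD r4<-Add1 // r0:12,r1:Mul1,r2:1,r3:3,r4:Add1
cycle 4: issue SUB r2<-Add2 // r0:12,r1:Mul1,r2:Add2,r3:3,r4:Add1
cycle 5: CDB Add1=15; issue MUL r3<-Mul2 // r0:12,r1:Mul1,r2:Add2,r3:Mul2,r4:15
cycle 6: - // r0:12,r1:Mul1,r2:Add2,r3:Mul2,r4:15
cycle 7: CDB Mul1=36 // r0:12,r1:36,r2:Add2,r3:Mul2,r4:15
cycle 8: - // r0:12,r1:36,r2:Add2,r3:Mul2,r4:15
cycle 9: CDB Add2=-24 // r0:12,r1:36,r2:-24,r3:Mul2,r4:15
cycle 10: - // r0:12,r1:36,r2:-24,r3:Mul2,r4:15
cycle 11: CDB Mul2=1296 // r0:12,r1:36,r2:-24,r3:1296,r4:15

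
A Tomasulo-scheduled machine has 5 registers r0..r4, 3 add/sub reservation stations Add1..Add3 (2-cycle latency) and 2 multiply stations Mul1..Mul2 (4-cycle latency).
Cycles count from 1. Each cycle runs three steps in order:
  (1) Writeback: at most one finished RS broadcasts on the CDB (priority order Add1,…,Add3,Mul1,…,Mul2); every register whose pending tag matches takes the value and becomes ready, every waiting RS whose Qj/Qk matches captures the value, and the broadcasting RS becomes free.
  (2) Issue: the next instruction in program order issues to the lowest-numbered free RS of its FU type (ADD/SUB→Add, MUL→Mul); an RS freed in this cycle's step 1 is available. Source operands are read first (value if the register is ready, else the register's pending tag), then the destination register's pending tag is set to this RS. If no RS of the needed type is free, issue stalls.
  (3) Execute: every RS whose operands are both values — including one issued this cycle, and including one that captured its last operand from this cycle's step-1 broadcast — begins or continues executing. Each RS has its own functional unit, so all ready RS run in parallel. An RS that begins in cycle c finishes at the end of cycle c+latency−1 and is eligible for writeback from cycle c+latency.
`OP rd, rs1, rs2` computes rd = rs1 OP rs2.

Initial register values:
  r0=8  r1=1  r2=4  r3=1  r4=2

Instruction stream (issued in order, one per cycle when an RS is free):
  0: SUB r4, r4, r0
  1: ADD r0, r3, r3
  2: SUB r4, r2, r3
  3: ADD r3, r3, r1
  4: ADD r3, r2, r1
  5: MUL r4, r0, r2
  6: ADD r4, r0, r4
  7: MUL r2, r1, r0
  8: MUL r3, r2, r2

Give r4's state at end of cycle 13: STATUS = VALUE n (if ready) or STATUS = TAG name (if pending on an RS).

  c1: issue SUB r4<-Add1  regs: r0:8,r1:1,r2:4,r3:1,r4:Add1
  c2: issue ADD r0<-Add2  regs: r0:Add2,r1:1,r2:4,r3:1,r4:Add1
  c3: CDB Add1=-6; issue SUB r4<-Add1  regs: r0:Add2,r1:1,r2:4,r3:1,r4:Add1
  c4: CDB Add2=2; issue ADD r3<-Add2  regs: r0:2,r1:1,r2:4,r3:Add2,r4:Add1
  c5: CDB Add1=3; issue ADD r3<-Add1  regs: r0:2,r1:1,r2:4,r3:Add1,r4:3
  c6: CDB Add2=2; issue MUL r4<-Mul1  regs: r0:2,r1:1,r2:4,r3:Add1,r4:Mul1
  c7: CDB Add1=5; issue ADD r4<-Add1  regs: r0:2,r1:1,r2:4,r3:5,r4:Add1
  c8: issue MUL r2<-Mul2  regs: r0:2,r1:1,r2:Mul2,r3:5,r4:Add1
  c9: stall  regs: r0:2,r1:1,r2:Mul2,r3:5,r4:Add1
  c10: CDB Mul1=8; issue MUL r3<-Mul1  regs: r0:2,r1:1,r2:Mul2,r3:Mul1,r4:Add1
  c11: -  regs: r0:2,r1:1,r2:Mul2,r3:Mul1,r4:Add1
  c12: CDB Add1=10  regs: r0:2,r1:1,r2:Mul2,r3:Mul1,r4:10
  c13: CDB Mul2=2  regs: r0:2,r1:1,r2:2,r3:Mul1,r4:10

STATUS = VALUE 10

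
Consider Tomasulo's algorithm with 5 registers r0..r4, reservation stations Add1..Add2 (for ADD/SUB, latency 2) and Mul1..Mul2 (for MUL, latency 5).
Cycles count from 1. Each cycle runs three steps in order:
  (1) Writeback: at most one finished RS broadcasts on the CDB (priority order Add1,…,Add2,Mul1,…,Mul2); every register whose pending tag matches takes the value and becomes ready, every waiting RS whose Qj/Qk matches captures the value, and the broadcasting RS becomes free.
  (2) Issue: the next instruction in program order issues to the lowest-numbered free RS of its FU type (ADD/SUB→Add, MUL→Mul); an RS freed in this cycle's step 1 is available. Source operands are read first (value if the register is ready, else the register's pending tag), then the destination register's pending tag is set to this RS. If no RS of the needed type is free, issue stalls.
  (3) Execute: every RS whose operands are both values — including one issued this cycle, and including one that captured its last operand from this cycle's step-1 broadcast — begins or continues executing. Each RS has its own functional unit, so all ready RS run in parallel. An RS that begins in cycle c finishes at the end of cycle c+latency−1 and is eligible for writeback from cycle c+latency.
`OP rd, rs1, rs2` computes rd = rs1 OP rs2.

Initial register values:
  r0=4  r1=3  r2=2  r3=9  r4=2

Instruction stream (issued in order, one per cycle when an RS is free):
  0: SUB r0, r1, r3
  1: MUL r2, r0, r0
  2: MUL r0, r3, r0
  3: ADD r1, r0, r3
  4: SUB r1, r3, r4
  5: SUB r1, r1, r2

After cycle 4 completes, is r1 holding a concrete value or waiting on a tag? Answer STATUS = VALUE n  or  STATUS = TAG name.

STATUS = TAG Add1

  c1: issue SUB r0<-Add1  regs: r0:Add1,r1:3,r2:2,r3:9,r4:2
  c2: issue MUL r2<-Mul1  regs: r0:Add1,r1:3,r2:Mul1,r3:9,r4:2
  c3: CDB Add1=-6; issue MUL r0<-Mul2  regs: r0:Mul2,r1:3,r2:Mul1,r3:9,r4:2
  c4: issue ADD r1<-Add1  regs: r0:Mul2,r1:Add1,r2:Mul1,r3:9,r4:2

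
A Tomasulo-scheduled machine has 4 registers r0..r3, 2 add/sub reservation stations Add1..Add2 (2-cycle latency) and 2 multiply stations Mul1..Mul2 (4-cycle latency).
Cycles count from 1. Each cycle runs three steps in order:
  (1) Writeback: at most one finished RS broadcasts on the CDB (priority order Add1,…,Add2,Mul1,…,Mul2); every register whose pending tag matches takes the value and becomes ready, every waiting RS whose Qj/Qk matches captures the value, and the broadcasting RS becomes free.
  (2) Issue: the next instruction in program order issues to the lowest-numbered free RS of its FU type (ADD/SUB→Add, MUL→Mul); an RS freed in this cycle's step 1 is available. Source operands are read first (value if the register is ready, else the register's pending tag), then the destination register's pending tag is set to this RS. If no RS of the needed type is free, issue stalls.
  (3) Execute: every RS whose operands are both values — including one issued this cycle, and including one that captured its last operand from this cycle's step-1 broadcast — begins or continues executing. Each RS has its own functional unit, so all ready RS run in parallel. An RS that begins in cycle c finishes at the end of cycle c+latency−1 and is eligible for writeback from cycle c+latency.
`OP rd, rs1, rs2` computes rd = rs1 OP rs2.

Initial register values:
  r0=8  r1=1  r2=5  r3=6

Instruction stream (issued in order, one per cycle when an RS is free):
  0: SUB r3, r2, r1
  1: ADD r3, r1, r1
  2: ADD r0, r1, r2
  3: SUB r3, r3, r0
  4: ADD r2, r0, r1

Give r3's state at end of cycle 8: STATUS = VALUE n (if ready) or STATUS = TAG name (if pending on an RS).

STATUS = VALUE -4

c1: issue SUB r3<-Add1 | r0:8,r1:1,r2:5,r3:Add1
c2: issue ADD r3<-Add2 | r0:8,r1:1,r2:5,r3:Add2
c3: CDB Add1=4; issue ADD r0<-Add1 | r0:Add1,r1:1,r2:5,r3:Add2
c4: CDB Add2=2; issue SUB r3<-Add2 | r0:Add1,r1:1,r2:5,r3:Add2
c5: CDB Add1=6; issue ADD r2<-Add1 | r0:6,r1:1,r2:Add1,r3:Add2
c6: - | r0:6,r1:1,r2:Add1,r3:Add2
c7: CDB Add1=7 | r0:6,r1:1,r2:7,r3:Add2
c8: CDB Add2=-4 | r0:6,r1:1,r2:7,r3:-4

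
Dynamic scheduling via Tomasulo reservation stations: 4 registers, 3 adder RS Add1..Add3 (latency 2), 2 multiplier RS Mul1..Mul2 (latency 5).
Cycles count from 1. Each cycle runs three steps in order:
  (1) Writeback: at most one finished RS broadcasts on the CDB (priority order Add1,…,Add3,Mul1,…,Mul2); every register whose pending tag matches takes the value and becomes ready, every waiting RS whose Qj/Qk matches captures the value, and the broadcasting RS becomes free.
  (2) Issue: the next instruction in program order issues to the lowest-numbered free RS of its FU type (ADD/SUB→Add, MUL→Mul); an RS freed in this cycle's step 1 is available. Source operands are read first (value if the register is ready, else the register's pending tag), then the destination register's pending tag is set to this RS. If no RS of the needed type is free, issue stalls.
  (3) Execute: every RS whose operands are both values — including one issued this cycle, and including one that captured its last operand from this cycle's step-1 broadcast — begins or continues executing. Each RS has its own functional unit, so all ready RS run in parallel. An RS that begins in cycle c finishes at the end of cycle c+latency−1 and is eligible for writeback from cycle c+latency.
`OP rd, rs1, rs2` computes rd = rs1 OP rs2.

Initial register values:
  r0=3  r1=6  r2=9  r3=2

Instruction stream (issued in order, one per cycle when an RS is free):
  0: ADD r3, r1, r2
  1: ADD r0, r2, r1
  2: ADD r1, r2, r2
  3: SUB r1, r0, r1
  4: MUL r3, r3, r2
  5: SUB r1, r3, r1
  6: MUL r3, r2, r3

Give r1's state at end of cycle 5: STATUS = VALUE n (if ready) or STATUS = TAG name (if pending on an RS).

cycle 1: issue ADD r3<-Add1 // r0:3,r1:6,r2:9,r3:Add1
cycle 2: issue ADD r0<-Add2 // r0:Add2,r1:6,r2:9,r3:Add1
cycle 3: CDB Add1=15; issue ADD r1<-Add1 // r0:Add2,r1:Add1,r2:9,r3:15
cycle 4: CDB Add2=15; issue SUB r1<-Add2 // r0:15,r1:Add2,r2:9,r3:15
cycle 5: CDB Add1=18; issue MUL r3<-Mul1 // r0:15,r1:Add2,r2:9,r3:Mul1

STATUS = TAG Add2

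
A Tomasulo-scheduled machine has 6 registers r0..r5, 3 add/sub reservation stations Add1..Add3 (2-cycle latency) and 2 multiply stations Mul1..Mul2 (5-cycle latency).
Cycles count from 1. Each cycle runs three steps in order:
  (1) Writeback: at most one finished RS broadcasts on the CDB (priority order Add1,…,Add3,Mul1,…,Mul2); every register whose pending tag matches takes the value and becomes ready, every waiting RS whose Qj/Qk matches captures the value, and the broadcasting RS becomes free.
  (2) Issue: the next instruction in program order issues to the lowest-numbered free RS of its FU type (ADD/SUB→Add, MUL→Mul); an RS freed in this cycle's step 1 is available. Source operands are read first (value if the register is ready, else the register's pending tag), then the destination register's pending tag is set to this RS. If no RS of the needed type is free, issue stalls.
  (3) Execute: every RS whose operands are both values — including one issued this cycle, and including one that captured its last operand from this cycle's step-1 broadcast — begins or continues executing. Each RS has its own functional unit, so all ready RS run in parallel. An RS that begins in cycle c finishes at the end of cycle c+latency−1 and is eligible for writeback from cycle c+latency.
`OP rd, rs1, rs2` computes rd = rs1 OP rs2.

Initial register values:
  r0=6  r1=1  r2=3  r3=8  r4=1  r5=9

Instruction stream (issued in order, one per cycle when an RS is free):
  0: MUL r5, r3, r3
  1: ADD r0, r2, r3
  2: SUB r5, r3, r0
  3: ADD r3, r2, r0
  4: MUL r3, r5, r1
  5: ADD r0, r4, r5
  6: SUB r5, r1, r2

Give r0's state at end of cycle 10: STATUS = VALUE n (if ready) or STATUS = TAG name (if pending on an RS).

c1: issue MUL r5<-Mul1 | r0:6,r1:1,r2:3,r3:8,r4:1,r5:Mul1
c2: issue ADD r0<-Add1 | r0:Add1,r1:1,r2:3,r3:8,r4:1,r5:Mul1
c3: issue SUB r5<-Add2 | r0:Add1,r1:1,r2:3,r3:8,r4:1,r5:Add2
c4: CDB Add1=11; issue ADD r3<-Add1 | r0:11,r1:1,r2:3,r3:Add1,r4:1,r5:Add2
c5: issue MUL r3<-Mul2 | r0:11,r1:1,r2:3,r3:Mul2,r4:1,r5:Add2
c6: CDB Add1=14; issue ADD r0<-Add1 | r0:Add1,r1:1,r2:3,r3:Mul2,r4:1,r5:Add2
c7: CDB Add2=-3; issue SUB r5<-Add2 | r0:Add1,r1:1,r2:3,r3:Mul2,r4:1,r5:Add2
c8: CDB Mul1=64 | r0:Add1,r1:1,r2:3,r3:Mul2,r4:1,r5:Add2
c9: CDB Add1=-2 | r0:-2,r1:1,r2:3,r3:Mul2,r4:1,r5:Add2
c10: CDB Add2=-2 | r0:-2,r1:1,r2:3,r3:Mul2,r4:1,r5:-2

STATUS = VALUE -2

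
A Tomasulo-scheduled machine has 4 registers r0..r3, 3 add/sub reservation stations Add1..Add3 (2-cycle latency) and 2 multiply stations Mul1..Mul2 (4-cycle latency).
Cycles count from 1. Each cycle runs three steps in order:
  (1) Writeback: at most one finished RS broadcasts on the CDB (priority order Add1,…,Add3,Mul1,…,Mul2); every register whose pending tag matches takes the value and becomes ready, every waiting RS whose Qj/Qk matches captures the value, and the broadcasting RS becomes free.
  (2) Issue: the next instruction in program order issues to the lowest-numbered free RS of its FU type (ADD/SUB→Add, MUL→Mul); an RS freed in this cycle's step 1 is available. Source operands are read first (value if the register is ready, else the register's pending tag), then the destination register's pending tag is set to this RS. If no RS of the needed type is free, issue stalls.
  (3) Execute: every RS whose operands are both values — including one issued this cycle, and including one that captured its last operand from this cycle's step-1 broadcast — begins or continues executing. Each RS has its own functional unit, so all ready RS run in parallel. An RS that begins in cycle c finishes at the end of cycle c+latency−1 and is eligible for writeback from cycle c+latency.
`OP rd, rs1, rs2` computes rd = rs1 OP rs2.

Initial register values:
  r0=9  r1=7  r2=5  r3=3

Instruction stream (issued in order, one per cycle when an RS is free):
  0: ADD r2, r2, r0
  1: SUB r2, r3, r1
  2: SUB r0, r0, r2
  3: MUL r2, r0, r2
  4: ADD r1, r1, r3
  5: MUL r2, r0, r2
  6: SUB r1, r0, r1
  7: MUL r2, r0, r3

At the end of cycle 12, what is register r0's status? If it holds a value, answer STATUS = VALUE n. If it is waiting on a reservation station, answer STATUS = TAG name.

  c1: issue ADD r2<-Add1  regs: r0:9,r1:7,r2:Add1,r3:3
  c2: issue SUB r2<-Add2  regs: r0:9,r1:7,r2:Add2,r3:3
  c3: CDB Add1=14; issue SUB r0<-Add1  regs: r0:Add1,r1:7,r2:Add2,r3:3
  c4: CDB Add2=-4; issue MUL r2<-Mul1  regs: r0:Add1,r1:7,r2:Mul1,r3:3
  c5: issue ADD r1<-Add2  regs: r0:Add1,r1:Add2,r2:Mul1,r3:3
  c6: CDB Add1=13; issue MUL r2<-Mul2  regs: r0:13,r1:Add2,r2:Mul2,r3:3
  c7: CDB Add2=10; issue SUB r1<-Add1  regs: r0:13,r1:Add1,r2:Mul2,r3:3
  c8: stall  regs: r0:13,r1:Add1,r2:Mul2,r3:3
  c9: CDB Add1=3; stall  regs: r0:13,r1:3,r2:Mul2,r3:3
  c10: CDB Mul1=-52; issue MUL r2<-Mul1  regs: r0:13,r1:3,r2:Mul1,r3:3
  c11: -  regs: r0:13,r1:3,r2:Mul1,r3:3
  c12: -  regs: r0:13,r1:3,r2:Mul1,r3:3

STATUS = VALUE 13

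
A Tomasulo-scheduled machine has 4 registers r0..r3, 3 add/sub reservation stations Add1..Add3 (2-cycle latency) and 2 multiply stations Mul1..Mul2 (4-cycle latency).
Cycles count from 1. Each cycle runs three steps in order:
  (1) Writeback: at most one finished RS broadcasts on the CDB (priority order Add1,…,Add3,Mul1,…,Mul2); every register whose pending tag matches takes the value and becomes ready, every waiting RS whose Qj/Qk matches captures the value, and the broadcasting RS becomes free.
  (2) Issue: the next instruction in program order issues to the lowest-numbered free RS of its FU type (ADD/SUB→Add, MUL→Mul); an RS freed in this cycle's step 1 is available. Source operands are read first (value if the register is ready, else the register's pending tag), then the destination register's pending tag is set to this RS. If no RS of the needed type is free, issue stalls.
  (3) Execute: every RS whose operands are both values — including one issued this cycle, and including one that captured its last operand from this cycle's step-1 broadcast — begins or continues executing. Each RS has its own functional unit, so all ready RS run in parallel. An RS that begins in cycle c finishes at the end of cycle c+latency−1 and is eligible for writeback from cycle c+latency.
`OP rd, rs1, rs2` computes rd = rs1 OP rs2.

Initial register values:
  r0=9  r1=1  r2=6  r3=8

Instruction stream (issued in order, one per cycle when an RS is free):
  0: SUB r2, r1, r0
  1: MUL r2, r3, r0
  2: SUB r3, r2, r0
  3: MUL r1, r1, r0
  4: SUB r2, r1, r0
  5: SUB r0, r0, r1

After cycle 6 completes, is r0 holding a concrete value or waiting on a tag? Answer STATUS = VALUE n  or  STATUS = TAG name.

cycle 1: issue SUB r2<-Add1 // r0:9,r1:1,r2:Add1,r3:8
cycle 2: issue MUL r2<-Mul1 // r0:9,r1:1,r2:Mul1,r3:8
cycle 3: CDB Add1=-8; issue SUB r3<-Add1 // r0:9,r1:1,r2:Mul1,r3:Add1
cycle 4: issue MUL r1<-Mul2 // r0:9,r1:Mul2,r2:Mul1,r3:Add1
cycle 5: issue SUB r2<-Add2 // r0:9,r1:Mul2,r2:Add2,r3:Add1
cycle 6: CDB Mul1=72; issue SUB r0<-Add3 // r0:Add3,r1:Mul2,r2:Add2,r3:Add1

STATUS = TAG Add3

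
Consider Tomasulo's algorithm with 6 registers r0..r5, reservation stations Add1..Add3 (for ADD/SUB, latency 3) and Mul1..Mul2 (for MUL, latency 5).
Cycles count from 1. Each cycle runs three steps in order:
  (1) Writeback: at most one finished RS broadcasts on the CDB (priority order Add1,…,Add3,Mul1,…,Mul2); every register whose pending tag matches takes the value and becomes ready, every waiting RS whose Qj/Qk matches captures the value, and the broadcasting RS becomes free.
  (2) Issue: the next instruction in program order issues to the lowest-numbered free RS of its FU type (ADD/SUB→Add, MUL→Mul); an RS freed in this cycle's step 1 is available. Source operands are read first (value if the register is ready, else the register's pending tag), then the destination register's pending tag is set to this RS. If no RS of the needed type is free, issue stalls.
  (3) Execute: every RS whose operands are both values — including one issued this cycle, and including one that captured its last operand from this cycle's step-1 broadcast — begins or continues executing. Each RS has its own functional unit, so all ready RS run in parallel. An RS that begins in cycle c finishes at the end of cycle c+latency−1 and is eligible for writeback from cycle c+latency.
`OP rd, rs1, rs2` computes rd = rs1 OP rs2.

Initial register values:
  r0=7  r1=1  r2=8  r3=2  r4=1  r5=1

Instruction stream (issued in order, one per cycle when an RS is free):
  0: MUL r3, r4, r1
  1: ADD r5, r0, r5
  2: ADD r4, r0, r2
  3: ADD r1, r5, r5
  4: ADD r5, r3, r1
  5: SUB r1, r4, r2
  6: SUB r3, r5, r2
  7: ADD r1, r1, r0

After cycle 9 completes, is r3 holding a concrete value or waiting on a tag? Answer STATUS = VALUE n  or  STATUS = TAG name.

cycle 1: issue MUL r3<-Mul1 // r0:7,r1:1,r2:8,r3:Mul1,r4:1,r5:1
cycle 2: issue ADD r5<-Add1 // r0:7,r1:1,r2:8,r3:Mul1,r4:1,r5:Add1
cycle 3: issue ADD r4<-Add2 // r0:7,r1:1,r2:8,r3:Mul1,r4:Add2,r5:Add1
cycle 4: issue ADD r1<-Add3 // r0:7,r1:Add3,r2:8,r3:Mul1,r4:Add2,r5:Add1
cycle 5: CDB Add1=8; issue ADD r5<-Add1 // r0:7,r1:Add3,r2:8,r3:Mul1,r4:Add2,r5:Add1
cycle 6: CDB Add2=15; issue SUB r1<-Add2 // r0:7,r1:Add2,r2:8,r3:Mul1,r4:15,r5:Add1
cycle 7: CDB Mul1=1; stall // r0:7,r1:Add2,r2:8,r3:1,r4:15,r5:Add1
cycle 8: CDB Add3=16; issue SUB r3<-Add3 // r0:7,r1:Add2,r2:8,r3:Add3,r4:15,r5:Add1
cycle 9: CDB Add2=7; issue ADD r1<-Add2 // r0:7,r1:Add2,r2:8,r3:Add3,r4:15,r5:Add1

STATUS = TAG Add3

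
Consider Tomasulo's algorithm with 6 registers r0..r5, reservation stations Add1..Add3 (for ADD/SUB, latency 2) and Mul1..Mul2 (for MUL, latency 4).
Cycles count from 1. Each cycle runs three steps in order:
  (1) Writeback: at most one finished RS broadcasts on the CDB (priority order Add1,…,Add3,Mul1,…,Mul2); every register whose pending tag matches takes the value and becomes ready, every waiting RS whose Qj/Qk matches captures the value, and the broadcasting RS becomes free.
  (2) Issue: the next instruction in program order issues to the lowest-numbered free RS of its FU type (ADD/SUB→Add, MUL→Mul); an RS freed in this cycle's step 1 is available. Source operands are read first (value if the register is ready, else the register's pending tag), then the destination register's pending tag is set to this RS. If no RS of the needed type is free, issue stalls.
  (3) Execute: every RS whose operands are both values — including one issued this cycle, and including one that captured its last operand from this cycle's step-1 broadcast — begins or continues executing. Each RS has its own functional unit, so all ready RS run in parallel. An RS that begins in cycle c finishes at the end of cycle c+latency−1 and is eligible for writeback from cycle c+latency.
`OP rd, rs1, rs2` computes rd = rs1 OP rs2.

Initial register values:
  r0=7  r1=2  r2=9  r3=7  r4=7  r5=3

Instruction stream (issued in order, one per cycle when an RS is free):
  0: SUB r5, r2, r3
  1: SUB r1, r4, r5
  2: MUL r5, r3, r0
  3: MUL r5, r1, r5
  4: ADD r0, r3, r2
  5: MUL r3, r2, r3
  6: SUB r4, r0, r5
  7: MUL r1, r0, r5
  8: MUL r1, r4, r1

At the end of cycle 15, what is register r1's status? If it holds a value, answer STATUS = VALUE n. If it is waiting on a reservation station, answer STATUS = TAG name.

  c1: issue SUB r5<-Add1  regs: r0:7,r1:2,r2:9,r3:7,r4:7,r5:Add1
  c2: issue SUB r1<-Add2  regs: r0:7,r1:Add2,r2:9,r3:7,r4:7,r5:Add1
  c3: CDB Add1=2; issue MUL r5<-Mul1  regs: r0:7,r1:Add2,r2:9,r3:7,r4:7,r5:Mul1
  c4: issue MUL r5<-Mul2  regs: r0:7,r1:Add2,r2:9,r3:7,r4:7,r5:Mul2
  c5: CDB Add2=5; issue ADD r0<-Add1  regs: r0:Add1,r1:5,r2:9,r3:7,r4:7,r5:Mul2
  c6: stall  regs: r0:Add1,r1:5,r2:9,r3:7,r4:7,r5:Mul2
  c7: CDB Add1=16; stall  regs: r0:16,r1:5,r2:9,r3:7,r4:7,r5:Mul2
  c8: CDB Mul1=49; issue MUL r3<-Mul1  regs: r0:16,r1:5,r2:9,r3:Mul1,r4:7,r5:Mul2
  c9: issue SUB r4<-Add1  regs: r0:16,r1:5,r2:9,r3:Mul1,r4:Add1,r5:Mul2
  c10: stall  regs: r0:16,r1:5,r2:9,r3:Mul1,r4:Add1,r5:Mul2
  c11: stall  regs: r0:16,r1:5,r2:9,r3:Mul1,r4:Add1,r5:Mul2
  c12: CDB Mul1=63; issue MUL r1<-Mul1  regs: r0:16,r1:Mul1,r2:9,r3:63,r4:Add1,r5:Mul2
  c13: CDB Mul2=245; issue MUL r1<-Mul2  regs: r0:16,r1:Mul2,r2:9,r3:63,r4:Add1,r5:245
  c14: -  regs: r0:16,r1:Mul2,r2:9,r3:63,r4:Add1,r5:245
  c15: CDB Add1=-229  regs: r0:16,r1:Mul2,r2:9,r3:63,r4:-229,r5:245

STATUS = TAG Mul2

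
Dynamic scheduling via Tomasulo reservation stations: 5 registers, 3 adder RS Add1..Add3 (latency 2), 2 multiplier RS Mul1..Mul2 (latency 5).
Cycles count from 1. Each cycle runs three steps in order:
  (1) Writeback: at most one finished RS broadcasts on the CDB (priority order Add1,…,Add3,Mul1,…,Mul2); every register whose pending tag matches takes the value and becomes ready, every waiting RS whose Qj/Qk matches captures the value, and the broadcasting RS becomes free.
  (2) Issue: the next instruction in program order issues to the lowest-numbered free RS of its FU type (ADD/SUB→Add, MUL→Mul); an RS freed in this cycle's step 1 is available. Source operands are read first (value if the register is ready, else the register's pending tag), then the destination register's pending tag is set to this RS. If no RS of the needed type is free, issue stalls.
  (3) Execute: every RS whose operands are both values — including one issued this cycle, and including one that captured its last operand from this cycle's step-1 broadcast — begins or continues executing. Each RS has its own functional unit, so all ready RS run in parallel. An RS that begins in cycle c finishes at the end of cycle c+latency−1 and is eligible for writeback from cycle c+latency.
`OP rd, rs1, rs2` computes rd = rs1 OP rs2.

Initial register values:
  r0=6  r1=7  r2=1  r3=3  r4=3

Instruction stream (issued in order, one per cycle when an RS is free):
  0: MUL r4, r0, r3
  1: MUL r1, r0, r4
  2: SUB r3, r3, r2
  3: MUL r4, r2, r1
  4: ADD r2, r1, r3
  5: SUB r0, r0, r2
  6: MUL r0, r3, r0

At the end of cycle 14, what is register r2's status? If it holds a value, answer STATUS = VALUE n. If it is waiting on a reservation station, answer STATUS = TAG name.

STATUS = VALUE 110

cycle 1: issue MUL r4<-Mul1 // r0:6,r1:7,r2:1,r3:3,r4:Mul1
cycle 2: issue MUL r1<-Mul2 // r0:6,r1:Mul2,r2:1,r3:3,r4:Mul1
cycle 3: issue SUB r3<-Add1 // r0:6,r1:Mul2,r2:1,r3:Add1,r4:Mul1
cycle 4: stall // r0:6,r1:Mul2,r2:1,r3:Add1,r4:Mul1
cycle 5: CDB Add1=2; stall // r0:6,r1:Mul2,r2:1,r3:2,r4:Mul1
cycle 6: CDB Mul1=18; issue MUL r4<-Mul1 // r0:6,r1:Mul2,r2:1,r3:2,r4:Mul1
cycle 7: issue ADD r2<-Add1 // r0:6,r1:Mul2,r2:Add1,r3:2,r4:Mul1
cycle 8: issue SUB r0<-Add2 // r0:Add2,r1:Mul2,r2:Add1,r3:2,r4:Mul1
cycle 9: stall // r0:Add2,r1:Mul2,r2:Add1,r3:2,r4:Mul1
cycle 10: stall // r0:Add2,r1:Mul2,r2:Add1,r3:2,r4:Mul1
cycle 11: CDB Mul2=108; issue MUL r0<-Mul2 // r0:Mul2,r1:108,r2:Add1,r3:2,r4:Mul1
cycle 12: - // r0:Mul2,r1:108,r2:Add1,r3:2,r4:Mul1
cycle 13: CDB Add1=110 // r0:Mul2,r1:108,r2:110,r3:2,r4:Mul1
cycle 14: - // r0:Mul2,r1:108,r2:110,r3:2,r4:Mul1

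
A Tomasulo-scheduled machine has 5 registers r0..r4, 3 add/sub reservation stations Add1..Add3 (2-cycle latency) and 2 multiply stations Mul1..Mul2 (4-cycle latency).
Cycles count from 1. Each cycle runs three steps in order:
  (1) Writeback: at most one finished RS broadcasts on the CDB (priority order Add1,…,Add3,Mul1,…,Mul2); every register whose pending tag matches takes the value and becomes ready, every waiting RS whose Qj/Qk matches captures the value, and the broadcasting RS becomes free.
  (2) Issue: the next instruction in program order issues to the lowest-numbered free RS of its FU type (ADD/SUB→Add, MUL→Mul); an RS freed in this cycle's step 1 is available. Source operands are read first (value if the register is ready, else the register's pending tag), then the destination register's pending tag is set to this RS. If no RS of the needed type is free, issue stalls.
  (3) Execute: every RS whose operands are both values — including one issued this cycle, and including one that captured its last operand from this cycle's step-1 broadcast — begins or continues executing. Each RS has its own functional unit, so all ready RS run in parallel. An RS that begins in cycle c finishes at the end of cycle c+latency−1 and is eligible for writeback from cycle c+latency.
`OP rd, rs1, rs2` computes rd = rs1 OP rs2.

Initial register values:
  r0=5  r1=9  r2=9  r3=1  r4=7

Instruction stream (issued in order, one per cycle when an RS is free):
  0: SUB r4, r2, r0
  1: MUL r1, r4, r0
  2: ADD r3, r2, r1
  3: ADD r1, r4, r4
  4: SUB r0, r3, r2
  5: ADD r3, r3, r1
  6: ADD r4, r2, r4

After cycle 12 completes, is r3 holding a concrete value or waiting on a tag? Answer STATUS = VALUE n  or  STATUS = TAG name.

cycle 1: issue SUB r4<-Add1 // r0:5,r1:9,r2:9,r3:1,r4:Add1
cycle 2: issue MUL r1<-Mul1 // r0:5,r1:Mul1,r2:9,r3:1,r4:Add1
cycle 3: CDB Add1=4; issue ADD r3<-Add1 // r0:5,r1:Mul1,r2:9,r3:Add1,r4:4
cycle 4: issue ADD r1<-Add2 // r0:5,r1:Add2,r2:9,r3:Add1,r4:4
cycle 5: issue SUB r0<-Add3 // r0:Add3,r1:Add2,r2:9,r3:Add1,r4:4
cycle 6: CDB Add2=8; issue ADD r3<-Add2 // r0:Add3,r1:8,r2:9,r3:Add2,r4:4
cycle 7: CDB Mul1=20; stall // r0:Add3,r1:8,r2:9,r3:Add2,r4:4
cycle 8: stall // r0:Add3,r1:8,r2:9,r3:Add2,r4:4
cycle 9: CDB Add1=29; issue ADD r4<-Add1 // r0:Add3,r1:8,r2:9,r3:Add2,r4:Add1
cycle 10: - // r0:Add3,r1:8,r2:9,r3:Add2,r4:Add1
cycle 11: CDB Add1=13 // r0:Add3,r1:8,r2:9,r3:Add2,r4:13
cycle 12: CDB Add2=37 // r0:Add3,r1:8,r2:9,r3:37,r4:13

STATUS = VALUE 37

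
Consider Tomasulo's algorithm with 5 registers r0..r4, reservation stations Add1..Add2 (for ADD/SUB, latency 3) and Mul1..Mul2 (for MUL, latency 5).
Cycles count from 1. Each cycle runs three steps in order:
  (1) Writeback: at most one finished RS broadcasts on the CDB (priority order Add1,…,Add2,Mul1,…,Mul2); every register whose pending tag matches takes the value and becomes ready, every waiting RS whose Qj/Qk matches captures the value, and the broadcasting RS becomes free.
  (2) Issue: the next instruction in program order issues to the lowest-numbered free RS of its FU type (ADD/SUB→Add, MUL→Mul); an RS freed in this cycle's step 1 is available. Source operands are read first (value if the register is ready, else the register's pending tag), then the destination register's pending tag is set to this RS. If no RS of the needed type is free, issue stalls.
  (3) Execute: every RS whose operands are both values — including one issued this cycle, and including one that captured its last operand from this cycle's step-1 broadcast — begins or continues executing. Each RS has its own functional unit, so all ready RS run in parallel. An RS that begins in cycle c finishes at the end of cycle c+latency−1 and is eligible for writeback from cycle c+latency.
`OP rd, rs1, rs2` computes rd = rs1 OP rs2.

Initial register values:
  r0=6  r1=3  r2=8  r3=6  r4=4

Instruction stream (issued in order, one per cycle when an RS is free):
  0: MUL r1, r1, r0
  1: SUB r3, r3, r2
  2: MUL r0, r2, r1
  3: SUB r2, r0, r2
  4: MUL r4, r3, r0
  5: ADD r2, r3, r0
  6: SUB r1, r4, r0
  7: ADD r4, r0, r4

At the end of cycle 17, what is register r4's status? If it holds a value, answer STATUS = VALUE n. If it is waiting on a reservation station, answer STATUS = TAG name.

c1: issue MUL r1<-Mul1 | r0:6,r1:Mul1,r2:8,r3:6,r4:4
c2: issue SUB r3<-Add1 | r0:6,r1:Mul1,r2:8,r3:Add1,r4:4
c3: issue MUL r0<-Mul2 | r0:Mul2,r1:Mul1,r2:8,r3:Add1,r4:4
c4: issue SUB r2<-Add2 | r0:Mul2,r1:Mul1,r2:Add2,r3:Add1,r4:4
c5: CDB Add1=-2; stall | r0:Mul2,r1:Mul1,r2:Add2,r3:-2,r4:4
c6: CDB Mul1=18; issue MUL r4<-Mul1 | r0:Mul2,r1:18,r2:Add2,r3:-2,r4:Mul1
c7: issue ADD r2<-Add1 | r0:Mul2,r1:18,r2:Add1,r3:-2,r4:Mul1
c8: stall | r0:Mul2,r1:18,r2:Add1,r3:-2,r4:Mul1
c9: stall | r0:Mul2,r1:18,r2:Add1,r3:-2,r4:Mul1
c10: stall | r0:Mul2,r1:18,r2:Add1,r3:-2,r4:Mul1
c11: CDB Mul2=144; stall | r0:144,r1:18,r2:Add1,r3:-2,r4:Mul1
c12: stall | r0:144,r1:18,r2:Add1,r3:-2,r4:Mul1
c13: stall | r0:144,r1:18,r2:Add1,r3:-2,r4:Mul1
c14: CDB Add1=142; issue SUB r1<-Add1 | r0:144,r1:Add1,r2:142,r3:-2,r4:Mul1
c15: CDB Add2=136; issue ADD r4<-Add2 | r0:144,r1:Add1,r2:142,r3:-2,r4:Add2
c16: CDB Mul1=-288 | r0:144,r1:Add1,r2:142,r3:-2,r4:Add2
c17: - | r0:144,r1:Add1,r2:142,r3:-2,r4:Add2

STATUS = TAG Add2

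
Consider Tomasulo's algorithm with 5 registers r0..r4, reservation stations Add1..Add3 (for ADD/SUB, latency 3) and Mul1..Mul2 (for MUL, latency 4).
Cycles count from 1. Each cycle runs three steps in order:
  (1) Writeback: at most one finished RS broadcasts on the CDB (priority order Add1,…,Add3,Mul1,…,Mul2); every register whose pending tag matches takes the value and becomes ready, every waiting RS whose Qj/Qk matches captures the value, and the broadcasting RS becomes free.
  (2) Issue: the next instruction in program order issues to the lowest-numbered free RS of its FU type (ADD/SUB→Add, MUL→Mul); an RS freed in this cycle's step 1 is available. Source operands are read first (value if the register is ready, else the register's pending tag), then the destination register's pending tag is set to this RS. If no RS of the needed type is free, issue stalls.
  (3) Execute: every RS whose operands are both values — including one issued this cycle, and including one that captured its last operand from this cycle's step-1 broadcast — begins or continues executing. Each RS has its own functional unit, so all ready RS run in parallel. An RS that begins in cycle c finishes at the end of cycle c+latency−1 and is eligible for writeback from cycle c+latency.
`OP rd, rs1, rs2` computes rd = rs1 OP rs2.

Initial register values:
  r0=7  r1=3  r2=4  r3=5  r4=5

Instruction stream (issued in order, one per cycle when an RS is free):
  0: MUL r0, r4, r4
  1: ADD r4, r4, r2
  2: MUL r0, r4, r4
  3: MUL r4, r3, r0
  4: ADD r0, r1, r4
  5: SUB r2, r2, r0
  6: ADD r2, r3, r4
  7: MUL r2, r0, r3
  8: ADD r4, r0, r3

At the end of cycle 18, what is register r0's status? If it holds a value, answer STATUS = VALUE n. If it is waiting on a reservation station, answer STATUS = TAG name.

  c1: issue MUL r0<-Mul1  regs: r0:Mul1,r1:3,r2:4,r3:5,r4:5
  c2: issue ADD r4<-Add1  regs: r0:Mul1,r1:3,r2:4,r3:5,r4:Add1
  c3: issue MUL r0<-Mul2  regs: r0:Mul2,r1:3,r2:4,r3:5,r4:Add1
  c4: stall  regs: r0:Mul2,r1:3,r2:4,r3:5,r4:Add1
  c5: CDB Add1=9; stall  regs: r0:Mul2,r1:3,r2:4,r3:5,r4:9
  c6: CDB Mul1=25; issue MUL r4<-Mul1  regs: r0:Mul2,r1:3,r2:4,r3:5,r4:Mul1
  c7: issue ADD r0<-Add1  regs: r0:Add1,r1:3,r2:4,r3:5,r4:Mul1
  c8: issue SUB r2<-Add2  regs: r0:Add1,r1:3,r2:Add2,r3:5,r4:Mul1
  c9: CDB Mul2=81; issue ADD r2<-Add3  regs: r0:Add1,r1:3,r2:Add3,r3:5,r4:Mul1
  c10: issue MUL r2<-Mul2  regs: r0:Add1,r1:3,r2:Mul2,r3:5,r4:Mul1
  c11: stall  regs: r0:Add1,r1:3,r2:Mul2,r3:5,r4:Mul1
  c12: stall  regs: r0:Add1,r1:3,r2:Mul2,r3:5,r4:Mul1
  c13: CDB Mul1=405; stall  regs: r0:Add1,r1:3,r2:Mul2,r3:5,r4:405
  c14: stall  regs: r0:Add1,r1:3,r2:Mul2,r3:5,r4:405
  c15: stall  regs: r0:Add1,r1:3,r2:Mul2,r3:5,r4:405
  c16: CDB Add1=408; issue ADD r4<-Add1  regs: r0:408,r1:3,r2:Mul2,r3:5,r4:Add1
  c17: CDB Add3=410  regs: r0:408,r1:3,r2:Mul2,r3:5,r4:Add1
  c18: -  regs: r0:408,r1:3,r2:Mul2,r3:5,r4:Add1

STATUS = VALUE 408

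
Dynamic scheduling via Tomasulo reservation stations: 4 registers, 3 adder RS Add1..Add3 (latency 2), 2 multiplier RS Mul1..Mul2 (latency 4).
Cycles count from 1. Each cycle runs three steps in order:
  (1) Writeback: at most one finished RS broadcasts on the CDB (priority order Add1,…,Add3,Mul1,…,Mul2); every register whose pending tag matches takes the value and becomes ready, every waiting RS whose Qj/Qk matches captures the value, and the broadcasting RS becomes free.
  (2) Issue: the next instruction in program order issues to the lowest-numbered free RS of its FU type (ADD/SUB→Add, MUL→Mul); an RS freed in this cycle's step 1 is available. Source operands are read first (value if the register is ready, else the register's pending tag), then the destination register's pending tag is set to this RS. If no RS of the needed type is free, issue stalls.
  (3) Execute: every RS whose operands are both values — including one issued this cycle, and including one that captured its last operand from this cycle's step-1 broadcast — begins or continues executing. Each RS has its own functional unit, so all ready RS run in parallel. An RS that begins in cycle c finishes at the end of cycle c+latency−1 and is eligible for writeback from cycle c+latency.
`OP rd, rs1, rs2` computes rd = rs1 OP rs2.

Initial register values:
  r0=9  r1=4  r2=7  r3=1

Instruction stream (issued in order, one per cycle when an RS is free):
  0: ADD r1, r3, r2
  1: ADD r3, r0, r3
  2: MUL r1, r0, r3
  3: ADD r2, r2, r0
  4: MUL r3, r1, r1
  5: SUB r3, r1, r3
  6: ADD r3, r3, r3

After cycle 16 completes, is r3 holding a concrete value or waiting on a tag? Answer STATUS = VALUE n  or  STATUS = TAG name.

STATUS = VALUE -16020

  c1: issue ADD r1<-Add1  regs: r0:9,r1:Add1,r2:7,r3:1
  c2: issue ADD r3<-Add2  regs: r0:9,r1:Add1,r2:7,r3:Add2
  c3: CDB Add1=8; issue MUL r1<-Mul1  regs: r0:9,r1:Mul1,r2:7,r3:Add2
  c4: CDB Add2=10; issue ADD r2<-Add1  regs: r0:9,r1:Mul1,r2:Add1,r3:10
  c5: issue MUL r3<-Mul2  regs: r0:9,r1:Mul1,r2:Add1,r3:Mul2
  c6: CDB Add1=16; issue SUB r3<-Add1  regs: r0:9,r1:Mul1,r2:16,r3:Add1
  c7: issue ADD r3<-Add2  regs: r0:9,r1:Mul1,r2:16,r3:Add2
  c8: CDB Mul1=90  regs: r0:9,r1:90,r2:16,r3:Add2
  c9: -  regs: r0:9,r1:90,r2:16,r3:Add2
  c10: -  regs: r0:9,r1:90,r2:16,r3:Add2
  c11: -  regs: r0:9,r1:90,r2:16,r3:Add2
  c12: CDB Mul2=8100  regs: r0:9,r1:90,r2:16,r3:Add2
  c13: -  regs: r0:9,r1:90,r2:16,r3:Add2
  c14: CDB Add1=-8010  regs: r0:9,r1:90,r2:16,r3:Add2
  c15: -  regs: r0:9,r1:90,r2:16,r3:Add2
  c16: CDB Add2=-16020  regs: r0:9,r1:90,r2:16,r3:-16020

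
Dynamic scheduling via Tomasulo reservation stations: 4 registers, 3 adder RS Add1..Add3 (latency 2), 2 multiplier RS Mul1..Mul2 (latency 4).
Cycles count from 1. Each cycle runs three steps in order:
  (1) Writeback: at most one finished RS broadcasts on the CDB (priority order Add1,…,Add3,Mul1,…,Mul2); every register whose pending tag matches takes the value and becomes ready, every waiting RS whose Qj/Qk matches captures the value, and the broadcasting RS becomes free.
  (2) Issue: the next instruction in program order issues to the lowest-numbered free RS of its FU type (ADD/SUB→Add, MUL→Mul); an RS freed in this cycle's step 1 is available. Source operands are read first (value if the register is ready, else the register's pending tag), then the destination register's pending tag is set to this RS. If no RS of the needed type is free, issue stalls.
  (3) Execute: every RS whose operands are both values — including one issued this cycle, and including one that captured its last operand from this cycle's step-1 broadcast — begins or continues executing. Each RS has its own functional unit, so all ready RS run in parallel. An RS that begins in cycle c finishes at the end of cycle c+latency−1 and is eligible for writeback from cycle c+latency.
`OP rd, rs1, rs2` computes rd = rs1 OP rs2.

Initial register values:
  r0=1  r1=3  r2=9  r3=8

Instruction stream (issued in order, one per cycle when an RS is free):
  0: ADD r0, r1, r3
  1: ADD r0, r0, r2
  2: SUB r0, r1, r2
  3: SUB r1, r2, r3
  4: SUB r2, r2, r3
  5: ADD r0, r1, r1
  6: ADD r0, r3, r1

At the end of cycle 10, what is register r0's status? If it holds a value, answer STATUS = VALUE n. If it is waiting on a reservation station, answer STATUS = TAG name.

c1: issue ADD r0<-Add1 | r0:Add1,r1:3,r2:9,r3:8
c2: issue ADD r0<-Add2 | r0:Add2,r1:3,r2:9,r3:8
c3: CDB Add1=11; issue SUB r0<-Add1 | r0:Add1,r1:3,r2:9,r3:8
c4: issue SUB r1<-Add3 | r0:Add1,r1:Add3,r2:9,r3:8
c5: CDB Add1=-6; issue SUB r2<-Add1 | r0:-6,r1:Add3,r2:Add1,r3:8
c6: CDB Add2=20; issue ADD r0<-Add2 | r0:Add2,r1:Add3,r2:Add1,r3:8
c7: CDB Add1=1; issue ADD r0<-Add1 | r0:Add1,r1:Add3,r2:1,r3:8
c8: CDB Add3=1 | r0:Add1,r1:1,r2:1,r3:8
c9: - | r0:Add1,r1:1,r2:1,r3:8
c10: CDB Add1=9 | r0:9,r1:1,r2:1,r3:8

STATUS = VALUE 9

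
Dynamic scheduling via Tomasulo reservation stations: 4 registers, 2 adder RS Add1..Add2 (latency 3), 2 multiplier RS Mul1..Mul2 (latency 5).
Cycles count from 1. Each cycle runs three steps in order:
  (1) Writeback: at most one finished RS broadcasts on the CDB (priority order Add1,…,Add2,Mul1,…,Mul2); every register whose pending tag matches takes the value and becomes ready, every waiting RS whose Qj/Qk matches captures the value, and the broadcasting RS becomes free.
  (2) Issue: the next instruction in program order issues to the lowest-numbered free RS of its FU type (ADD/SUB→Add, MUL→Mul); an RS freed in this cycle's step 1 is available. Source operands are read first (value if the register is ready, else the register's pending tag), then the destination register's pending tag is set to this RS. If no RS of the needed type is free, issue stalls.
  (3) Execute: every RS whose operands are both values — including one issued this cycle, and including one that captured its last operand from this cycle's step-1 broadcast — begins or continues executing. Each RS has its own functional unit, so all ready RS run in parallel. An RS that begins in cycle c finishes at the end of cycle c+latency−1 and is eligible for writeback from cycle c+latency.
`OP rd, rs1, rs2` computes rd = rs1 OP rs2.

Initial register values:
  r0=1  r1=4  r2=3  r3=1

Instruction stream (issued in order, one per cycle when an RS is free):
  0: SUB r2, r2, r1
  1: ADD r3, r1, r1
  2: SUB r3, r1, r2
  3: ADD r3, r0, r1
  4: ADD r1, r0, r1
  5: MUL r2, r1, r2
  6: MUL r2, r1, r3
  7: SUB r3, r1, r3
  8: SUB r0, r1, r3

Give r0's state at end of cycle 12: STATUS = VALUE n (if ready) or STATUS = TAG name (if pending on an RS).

  c1: issue SUB r2<-Add1  regs: r0:1,r1:4,r2:Add1,r3:1
  c2: issue ADD r3<-Add2  regs: r0:1,r1:4,r2:Add1,r3:Add2
  c3: stall  regs: r0:1,r1:4,r2:Add1,r3:Add2
  c4: CDB Add1=-1; issue SUB r3<-Add1  regs: r0:1,r1:4,r2:-1,r3:Add1
  c5: CDB Add2=8; issue ADD r3<-Add2  regs: r0:1,r1:4,r2:-1,r3:Add2
  c6: stall  regs: r0:1,r1:4,r2:-1,r3:Add2
  c7: CDB Add1=5; issue ADD r1<-Add1  regs: r0:1,r1:Add1,r2:-1,r3:Add2
  c8: CDB Add2=5; issue MUL r2<-Mul1  regs: r0:1,r1:Add1,r2:Mul1,r3:5
  c9: issue MUL r2<-Mul2  regs: r0:1,r1:Add1,r2:Mul2,r3:5
  c10: CDB Add1=5; issue SUB r3<-Add1  regs: r0:1,r1:5,r2:Mul2,r3:Add1
  c11: issue SUB r0<-Add2  regs: r0:Add2,r1:5,r2:Mul2,r3:Add1
  c12: -  regs: r0:Add2,r1:5,r2:Mul2,r3:Add1

STATUS = TAG Add2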